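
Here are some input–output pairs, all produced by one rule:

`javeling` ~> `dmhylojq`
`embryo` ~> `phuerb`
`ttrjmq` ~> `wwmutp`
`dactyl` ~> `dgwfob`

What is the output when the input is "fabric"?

diuefl

The pattern: swap each adjacent pair of characters (1↔2, 3↔4, ...), then shift every letter 3 places forward in the alphabet (wrapping around).
"fabric" → "afrbci" → "diuefl".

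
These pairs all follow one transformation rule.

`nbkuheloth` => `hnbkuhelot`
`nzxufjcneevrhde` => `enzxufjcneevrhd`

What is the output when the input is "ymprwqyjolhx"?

In each case the input is transformed by: move the last character to the front.
For "ymprwqyjolhx" the result is "xymprwqyjolh".

xymprwqyjolh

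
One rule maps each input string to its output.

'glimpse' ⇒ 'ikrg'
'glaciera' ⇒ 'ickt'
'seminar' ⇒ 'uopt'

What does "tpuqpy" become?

The pattern: shift every letter 2 places forward in the alphabet (wrapping around), then keep every other character starting from the first (positions 1st, 3rd, 5th, ...).
Applying both steps to "tpuqpy": "vrwsra", then "vwr".

vwr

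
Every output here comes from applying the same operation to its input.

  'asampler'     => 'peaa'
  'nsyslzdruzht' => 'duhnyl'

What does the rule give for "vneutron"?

In each case the input is transformed by: swap the front and back halves of the string, then keep every other character starting from the first (positions 1st, 3rd, 5th, ...).
"vneutron" → "tronvneu" → "tove".

tove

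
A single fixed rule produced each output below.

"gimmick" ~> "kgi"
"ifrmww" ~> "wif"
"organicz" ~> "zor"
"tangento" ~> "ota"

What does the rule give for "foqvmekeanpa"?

Rule — move the first 2 characters to the end (rotate left by 2), then keep only the last 3 characters.
For "foqvmekeanpa", step one produces "qvmekeanpafo"; step two turns that into "afo".

afo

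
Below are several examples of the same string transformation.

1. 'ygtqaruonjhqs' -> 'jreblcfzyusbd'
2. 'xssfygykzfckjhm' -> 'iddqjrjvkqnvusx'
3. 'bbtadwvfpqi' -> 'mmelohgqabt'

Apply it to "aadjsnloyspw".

lloudywzjdah

The rule is to shift every letter 11 places forward in the alphabet (wrapping around).
Applying that to "aadjsnloyspw" gives "lloudywzjdah".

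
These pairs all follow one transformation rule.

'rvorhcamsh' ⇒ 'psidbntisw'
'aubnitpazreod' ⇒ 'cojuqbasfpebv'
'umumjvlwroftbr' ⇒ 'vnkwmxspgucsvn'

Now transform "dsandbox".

boecpyet

The transformation: shift every letter 1 place forward in the alphabet (wrapping around), then move the first 2 characters to the end (rotate left by 2).
For "dsandbox", step one produces "etboecpy"; step two turns that into "boecpyet".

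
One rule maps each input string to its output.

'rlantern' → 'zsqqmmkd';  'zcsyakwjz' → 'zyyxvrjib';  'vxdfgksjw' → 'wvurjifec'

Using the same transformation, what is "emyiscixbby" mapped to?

The transformation: shift every letter 1 place backward in the alphabet (wrapping around), then sort the characters into reverse alphabetical order.
"emyiscixbby" → "dlxhrbhwaax" → "xxwrlhhdbaa".
(Check on "rlantern": → "qkzmsdqm" → "zsqqmmkd" ✓)

xxwrlhhdbaa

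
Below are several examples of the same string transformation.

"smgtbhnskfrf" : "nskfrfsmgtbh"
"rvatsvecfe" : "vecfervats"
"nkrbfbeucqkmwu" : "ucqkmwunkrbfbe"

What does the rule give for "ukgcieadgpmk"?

adgpmkukgcie

The transformation: swap the front and back halves of the string.
So "ukgcieadgpmk" becomes "adgpmkukgcie".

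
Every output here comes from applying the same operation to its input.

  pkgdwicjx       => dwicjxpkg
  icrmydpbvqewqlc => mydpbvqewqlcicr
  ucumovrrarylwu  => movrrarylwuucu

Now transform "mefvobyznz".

Rule — move the first 3 characters to the end (rotate left by 3).
"mefvobyznz" → "vobyznzmef".

vobyznzmef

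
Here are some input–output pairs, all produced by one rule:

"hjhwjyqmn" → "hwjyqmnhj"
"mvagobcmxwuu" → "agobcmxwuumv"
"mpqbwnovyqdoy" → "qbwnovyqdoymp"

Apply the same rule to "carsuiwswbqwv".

The pattern: move the first 2 characters to the end (rotate left by 2).
For "carsuiwswbqwv" the result is "rsuiwswbqwvca".

rsuiwswbqwvca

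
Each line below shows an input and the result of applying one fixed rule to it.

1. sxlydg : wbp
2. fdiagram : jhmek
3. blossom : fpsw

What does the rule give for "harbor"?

lev

In each case the input is transformed by: shift every letter 4 places forward in the alphabet (wrapping around), then delete the last 3 characters.
"harbor" → "lev".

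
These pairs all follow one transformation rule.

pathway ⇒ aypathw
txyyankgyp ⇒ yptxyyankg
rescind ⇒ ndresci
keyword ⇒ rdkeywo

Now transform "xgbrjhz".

Each output is the input with this applied: move the last 2 characters to the front (rotate right by 2).
On "xgbrjhz" that produces "hzxgbrj".

hzxgbrj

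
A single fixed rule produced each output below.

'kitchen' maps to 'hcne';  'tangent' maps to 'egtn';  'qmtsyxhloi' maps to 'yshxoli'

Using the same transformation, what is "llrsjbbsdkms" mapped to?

Each output is the input with this applied: delete the first 3 characters, then swap each adjacent pair of characters (1↔2, 3↔4, ...).
For "llrsjbbsdkms" the result is "jsbbdsmks".

jsbbdsmks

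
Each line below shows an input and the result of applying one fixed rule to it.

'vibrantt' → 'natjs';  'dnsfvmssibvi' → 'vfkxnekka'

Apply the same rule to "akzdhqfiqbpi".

scrvzixai

What's happening: delete the last 3 characters, then shift every letter 8 places backward in the alphabet (wrapping around).
For "akzdhqfiqbpi", step one produces "akzdhqfiq"; step two turns that into "scrvzixai".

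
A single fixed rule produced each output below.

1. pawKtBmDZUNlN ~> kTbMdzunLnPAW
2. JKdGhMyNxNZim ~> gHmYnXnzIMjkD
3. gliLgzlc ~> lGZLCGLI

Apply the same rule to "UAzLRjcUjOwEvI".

The pattern: flip the case of every letter, then move the first 3 characters to the end (rotate left by 3).
Applying both steps to "UAzLRjcUjOwEvI": "uaZlrJCuJoWeVi", then "lrJCuJoWeViuaZ".

lrJCuJoWeViuaZ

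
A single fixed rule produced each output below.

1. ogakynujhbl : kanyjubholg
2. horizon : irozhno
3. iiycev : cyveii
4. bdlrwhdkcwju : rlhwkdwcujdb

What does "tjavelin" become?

Rule — move the first 2 characters to the end (rotate left by 2), then swap each adjacent pair of characters (1↔2, 3↔4, ...).
On "tjavelin" that produces "valenijt".

valenijt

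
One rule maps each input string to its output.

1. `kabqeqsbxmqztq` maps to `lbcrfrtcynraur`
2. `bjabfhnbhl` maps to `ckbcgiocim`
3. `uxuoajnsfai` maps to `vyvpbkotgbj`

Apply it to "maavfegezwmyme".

nbbwgfhfaxnznf

Each output is the input with this applied: shift every letter 1 place forward in the alphabet (wrapping around).
For "maavfegezwmyme" the result is "nbbwgfhfaxnznf".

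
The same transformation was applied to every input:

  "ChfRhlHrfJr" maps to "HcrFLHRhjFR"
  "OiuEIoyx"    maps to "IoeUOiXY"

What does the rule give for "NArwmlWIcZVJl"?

Rule — flip the case of every letter, then swap each adjacent pair of characters (1↔2, 3↔4, ...).
"NArwmlWIcZVJl" → "naRWMLwiCzvjL" → "anWRLMiwzCjvL".

anWRLMiwzCjvL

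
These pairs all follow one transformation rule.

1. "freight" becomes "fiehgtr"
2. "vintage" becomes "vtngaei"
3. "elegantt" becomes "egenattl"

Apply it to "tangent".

tgnneta

What's happening: swap each adjacent pair of characters (1↔2, 3↔4, ...), then move the first character to the end.
On "tangent": the first step gives "atgnnet", and the second then gives "tgnneta".
(Check on "freight": → "rfiehgt" → "fiehgtr" ✓)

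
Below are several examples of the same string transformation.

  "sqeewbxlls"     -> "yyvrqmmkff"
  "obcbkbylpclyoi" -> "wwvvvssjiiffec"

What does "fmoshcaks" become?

In each case the input is transformed by: shift every letter 6 places backward in the alphabet (wrapping around), then sort the characters into reverse alphabetical order.
Working it through for "fmoshcaks": intermediate "zgimbwuem", final "zwummigeb".

zwummigeb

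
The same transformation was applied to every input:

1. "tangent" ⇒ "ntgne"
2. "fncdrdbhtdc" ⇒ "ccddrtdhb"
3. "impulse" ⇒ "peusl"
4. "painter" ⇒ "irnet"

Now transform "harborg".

rgbro

What's happening: delete the first 2 characters, then take characters alternately from the front and the back (1st, last, 2nd, 2nd-last, ...).
Applying both steps to "harborg": "rborg", then "rgbro".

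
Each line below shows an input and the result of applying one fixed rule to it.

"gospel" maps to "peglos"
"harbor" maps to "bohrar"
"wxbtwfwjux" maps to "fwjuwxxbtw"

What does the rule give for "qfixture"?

turqefix

The rule is to swap the first and last characters, then swap the front and back halves of the string.
Applying that to "qfixture" gives "turqefix".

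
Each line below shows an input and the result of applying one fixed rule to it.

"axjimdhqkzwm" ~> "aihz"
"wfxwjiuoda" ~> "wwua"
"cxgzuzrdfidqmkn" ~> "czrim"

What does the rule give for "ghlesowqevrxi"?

Each output is the input with this applied: keep one character in every 3, starting at position 1 (positions 1st, 4th, 7th, ...).
Applying that to "ghlesowqevrxi" gives "gewvi".

gewvi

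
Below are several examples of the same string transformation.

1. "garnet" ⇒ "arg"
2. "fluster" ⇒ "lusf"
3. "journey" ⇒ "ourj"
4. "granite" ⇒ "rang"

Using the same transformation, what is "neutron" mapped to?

eutn

The transformation: delete the last 3 characters, then move the first character to the end.
Working it through for "neutron": intermediate "neut", final "eutn".
(Check on "journey": → "jour" → "ourj" ✓)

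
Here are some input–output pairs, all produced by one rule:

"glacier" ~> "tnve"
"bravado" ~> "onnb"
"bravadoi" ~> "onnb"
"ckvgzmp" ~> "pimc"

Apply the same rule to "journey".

The rule is to shift every letter 13 places forward in the alphabet (wrapping around) — i.e. ROT13, then keep every other character starting from the first (positions 1st, 3rd, 5th, ...).
Starting from "journey": after the first operation, "wbhearl"; after the second, "whal".

whal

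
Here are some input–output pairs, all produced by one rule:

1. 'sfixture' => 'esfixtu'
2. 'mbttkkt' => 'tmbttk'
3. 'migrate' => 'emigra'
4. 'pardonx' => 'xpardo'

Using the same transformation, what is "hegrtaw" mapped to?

whegrt

The transformation: move the last character to the front, then delete the last character.
"hegrtaw" → "whegrta" → "whegrt".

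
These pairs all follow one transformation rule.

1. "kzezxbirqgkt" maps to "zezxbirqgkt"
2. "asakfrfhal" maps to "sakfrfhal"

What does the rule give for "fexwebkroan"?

Looking at the pairs, the operation is to delete the first character.
For "fexwebkroan" the result is "exwebkroan".

exwebkroan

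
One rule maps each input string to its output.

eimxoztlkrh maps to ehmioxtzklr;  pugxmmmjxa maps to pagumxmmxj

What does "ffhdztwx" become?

fxhfzdwt

What's happening: move the last character to the front, then swap each adjacent pair of characters (1↔2, 3↔4, ...).
For "ffhdztwx", step one produces "xffhdztw"; step two turns that into "fxhfzdwt".
(Check on "eimxoztlkrh": → "heimxoztlkr" → "ehmioxtzklr" ✓)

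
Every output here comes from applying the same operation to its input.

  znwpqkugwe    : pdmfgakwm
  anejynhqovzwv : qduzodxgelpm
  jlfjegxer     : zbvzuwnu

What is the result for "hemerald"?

xucuhqb

Rule — delete the last character, then shift every letter 10 places backward in the alphabet (wrapping around).
Starting from "hemerald": after the first operation, "hemeral"; after the second, "xucuhqb".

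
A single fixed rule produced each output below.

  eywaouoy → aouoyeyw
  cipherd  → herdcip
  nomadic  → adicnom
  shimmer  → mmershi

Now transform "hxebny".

bnyhxe

Looking at the pairs, the operation is to move the first 3 characters to the end (rotate left by 3).
For "hxebny" the result is "bnyhxe".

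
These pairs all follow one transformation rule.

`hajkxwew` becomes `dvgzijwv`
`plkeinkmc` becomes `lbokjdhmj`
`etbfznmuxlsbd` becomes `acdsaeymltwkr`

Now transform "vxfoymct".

bsuwenxl

The pattern: shift every letter 1 place backward in the alphabet (wrapping around), then move the last 2 characters to the front (rotate right by 2).
Starting from "vxfoymct": after the first operation, "uwenxlbs"; after the second, "bsuwenxl".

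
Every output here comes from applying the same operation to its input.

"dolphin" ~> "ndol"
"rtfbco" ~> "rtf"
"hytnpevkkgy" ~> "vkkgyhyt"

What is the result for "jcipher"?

Rule — move the first 3 characters to the end (rotate left by 3), then delete the first 3 characters.
Applying both steps to "jcipher": "pherjci", then "rjci".

rjci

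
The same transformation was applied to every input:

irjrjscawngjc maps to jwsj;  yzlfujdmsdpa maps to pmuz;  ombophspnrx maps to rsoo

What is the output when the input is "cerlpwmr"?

mlc

The pattern: reverse the string, then keep one character in every 3, starting at position 2 (positions 2nd, 5th, 8th, ...).
Applying that to "cerlpwmr" gives "mlc".
(Check on "ombophspnrx": → "xrnpshpobmo" → "rsoo" ✓)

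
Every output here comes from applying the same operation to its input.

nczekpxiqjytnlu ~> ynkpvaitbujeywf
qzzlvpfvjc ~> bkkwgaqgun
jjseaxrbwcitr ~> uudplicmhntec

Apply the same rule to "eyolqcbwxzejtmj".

pjzwbnmhikpuexu

The pattern: shift every letter 11 places forward in the alphabet (wrapping around).
So "eyolqcbwxzejtmj" becomes "pjzwbnmhikpuexu".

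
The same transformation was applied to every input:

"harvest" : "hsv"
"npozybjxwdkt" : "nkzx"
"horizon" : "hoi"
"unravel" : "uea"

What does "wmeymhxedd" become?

wdyh

Rule — take characters alternately from the front and the back (1st, last, 2nd, 2nd-last, ...), then keep one character in every 3, starting at position 1 (positions 1st, 4th, 7th, ...).
Doing the same to "wmeymhxedd": "wdyh".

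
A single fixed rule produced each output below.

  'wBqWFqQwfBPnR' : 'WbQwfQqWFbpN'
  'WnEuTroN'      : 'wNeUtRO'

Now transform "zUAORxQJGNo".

ZuaorXqjgn

Looking at the pairs, the operation is to flip the case of every letter, then delete the last character.
"zUAORxQJGNo" → "ZuaorXqjgn".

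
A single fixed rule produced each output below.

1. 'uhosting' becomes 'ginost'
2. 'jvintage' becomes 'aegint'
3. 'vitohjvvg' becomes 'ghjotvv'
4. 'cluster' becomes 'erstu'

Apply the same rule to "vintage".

Looking at the pairs, the operation is to delete the first 2 characters, then sort the characters into alphabetical order.
Working it through for "vintage": intermediate "ntage", final "aegnt".

aegnt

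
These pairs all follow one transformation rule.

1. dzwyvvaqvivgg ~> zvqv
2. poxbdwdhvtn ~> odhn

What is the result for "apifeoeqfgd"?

The pattern: keep one character in every 3, starting at position 2 (positions 2nd, 5th, 8th, ...).
So "apifeoeqfgd" becomes "peqd".

peqd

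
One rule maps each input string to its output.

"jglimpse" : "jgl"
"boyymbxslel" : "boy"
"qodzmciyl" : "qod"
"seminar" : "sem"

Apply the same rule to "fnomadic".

fno

The transformation: keep only the first 3 characters.
On "fnomadic" that produces "fno".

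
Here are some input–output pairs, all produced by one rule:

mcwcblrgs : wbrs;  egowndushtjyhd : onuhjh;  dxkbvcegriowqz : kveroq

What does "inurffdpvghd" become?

In each case the input is transformed by: keep every other character starting from the first (positions 1st, 3rd, 5th, ...), then delete the first character.
"inurffdpvghd" → "ufdvh".
(Check on "mcwcblrgs": → "mwbrs" → "wbrs" ✓)

ufdvh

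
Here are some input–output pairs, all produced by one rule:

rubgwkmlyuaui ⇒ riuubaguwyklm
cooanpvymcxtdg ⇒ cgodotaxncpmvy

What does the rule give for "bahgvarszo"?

boazhsgrva

In each case the input is transformed by: take characters alternately from the front and the back (1st, last, 2nd, 2nd-last, ...).
On "bahgvarszo" that produces "boazhsgrva".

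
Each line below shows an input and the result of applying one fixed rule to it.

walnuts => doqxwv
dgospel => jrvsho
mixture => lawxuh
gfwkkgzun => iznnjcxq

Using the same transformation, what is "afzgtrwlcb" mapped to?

The pattern: delete the first character, then shift every letter 3 places forward in the alphabet (wrapping around).
Applying both steps to "afzgtrwlcb": "fzgtrwlcb", then "icjwuzofe".
(Check on "walnuts": → "alnuts" → "doqxwv" ✓)

icjwuzofe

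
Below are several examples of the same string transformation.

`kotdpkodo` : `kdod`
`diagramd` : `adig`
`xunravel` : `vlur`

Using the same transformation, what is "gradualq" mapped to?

What's happening: keep every other character starting from the second (positions 2nd, 4th, 6th, ...), then swap the front and back halves of the string.
Starting from "gradualq": after the first operation, "rdaq"; after the second, "aqrd".

aqrd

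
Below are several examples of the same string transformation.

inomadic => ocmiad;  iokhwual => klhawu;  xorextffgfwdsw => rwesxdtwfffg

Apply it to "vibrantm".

The transformation: delete the first 2 characters, then take characters alternately from the front and the back (1st, last, 2nd, 2nd-last, ...).
On "vibrantm": the first step gives "brantm", and the second then gives "bmrtan".

bmrtan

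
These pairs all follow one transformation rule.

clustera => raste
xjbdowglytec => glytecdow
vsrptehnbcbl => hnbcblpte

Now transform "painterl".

rlnte

In each case the input is transformed by: delete the first 3 characters, then move the first 3 characters to the end (rotate left by 3).
Working it through for "painterl": intermediate "nterl", final "rlnte".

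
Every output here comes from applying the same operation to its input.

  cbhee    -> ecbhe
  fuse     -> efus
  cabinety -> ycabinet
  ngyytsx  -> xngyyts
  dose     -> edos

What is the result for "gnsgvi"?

ignsgv

Rule — move the last character to the front.
"gnsgvi" → "ignsgv".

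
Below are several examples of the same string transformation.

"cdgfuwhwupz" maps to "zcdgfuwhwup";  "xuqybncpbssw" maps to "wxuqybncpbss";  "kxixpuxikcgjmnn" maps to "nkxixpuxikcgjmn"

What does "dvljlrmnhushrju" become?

The pattern: move the last character to the front.
So "dvljlrmnhushrju" becomes "udvljlrmnhushrj".

udvljlrmnhushrj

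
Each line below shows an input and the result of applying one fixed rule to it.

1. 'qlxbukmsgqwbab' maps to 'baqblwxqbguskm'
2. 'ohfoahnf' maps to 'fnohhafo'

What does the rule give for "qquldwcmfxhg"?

ghqxqfumlcdw

Each output is the input with this applied: move the last character to the front, then take characters alternately from the front and the back (1st, last, 2nd, 2nd-last, ...).
On "qquldwcmfxhg" that produces "ghqxqfumlcdw".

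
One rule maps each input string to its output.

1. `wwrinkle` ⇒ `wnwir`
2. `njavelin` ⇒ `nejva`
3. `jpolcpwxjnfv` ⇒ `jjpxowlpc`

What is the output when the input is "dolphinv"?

dhopl

Each output is the input with this applied: delete the last 3 characters, then take characters alternately from the front and the back (1st, last, 2nd, 2nd-last, ...).
Starting from "dolphinv": after the first operation, "dolph"; after the second, "dhopl".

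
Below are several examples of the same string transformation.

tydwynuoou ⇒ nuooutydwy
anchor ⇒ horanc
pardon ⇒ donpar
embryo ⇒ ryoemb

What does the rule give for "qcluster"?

The pattern: swap the front and back halves of the string.
So "qcluster" becomes "sterqclu".

sterqclu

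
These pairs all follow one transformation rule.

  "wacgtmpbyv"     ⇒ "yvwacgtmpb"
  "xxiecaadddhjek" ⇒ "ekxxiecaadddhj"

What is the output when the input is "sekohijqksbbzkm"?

kmsekohijqksbbz

Looking at the pairs, the operation is to move the last 2 characters to the front (rotate right by 2).
On "sekohijqksbbzkm" that produces "kmsekohijqksbbz".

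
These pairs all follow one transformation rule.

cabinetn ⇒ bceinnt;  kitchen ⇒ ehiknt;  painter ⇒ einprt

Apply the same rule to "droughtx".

The rule is to sort the characters into alphabetical order, then delete the first character.
For "droughtx", step one produces "dghortux"; step two turns that into "ghortux".

ghortux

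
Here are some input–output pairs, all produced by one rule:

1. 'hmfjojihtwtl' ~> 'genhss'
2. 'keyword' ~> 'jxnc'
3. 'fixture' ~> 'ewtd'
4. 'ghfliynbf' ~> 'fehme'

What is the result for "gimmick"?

The rule is to keep every other character starting from the first (positions 1st, 3rd, 5th, ...), then shift every letter 1 place backward in the alphabet (wrapping around).
"gimmick" → "gmik" → "flhj".

flhj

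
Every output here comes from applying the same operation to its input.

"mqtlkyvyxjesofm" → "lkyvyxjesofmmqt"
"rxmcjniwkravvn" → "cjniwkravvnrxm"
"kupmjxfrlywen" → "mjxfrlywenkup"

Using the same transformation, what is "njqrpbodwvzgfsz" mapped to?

rpbodwvzgfsznjq

In each case the input is transformed by: move the first 3 characters to the end (rotate left by 3).
For "njqrpbodwvzgfsz" the result is "rpbodwvzgfsznjq".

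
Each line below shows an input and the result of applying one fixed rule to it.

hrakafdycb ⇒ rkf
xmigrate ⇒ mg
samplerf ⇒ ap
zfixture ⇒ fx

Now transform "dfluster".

The transformation: keep every other character starting from the second (positions 2nd, 4th, 6th, ...), then delete the last 2 characters.
For "dfluster", step one produces "futr"; step two turns that into "fu".

fu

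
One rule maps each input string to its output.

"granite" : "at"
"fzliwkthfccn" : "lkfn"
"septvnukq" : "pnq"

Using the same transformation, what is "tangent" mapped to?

nn

The rule is to keep one character in every 3, starting at position 3 (positions 3rd, 6th, 9th, ...).
Applying that to "tangent" gives "nn".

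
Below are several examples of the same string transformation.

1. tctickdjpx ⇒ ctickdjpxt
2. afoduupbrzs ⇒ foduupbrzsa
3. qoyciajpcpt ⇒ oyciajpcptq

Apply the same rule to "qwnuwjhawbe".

Each output is the input with this applied: move the first character to the end.
For "qwnuwjhawbe" the result is "wnuwjhawbeq".

wnuwjhawbeq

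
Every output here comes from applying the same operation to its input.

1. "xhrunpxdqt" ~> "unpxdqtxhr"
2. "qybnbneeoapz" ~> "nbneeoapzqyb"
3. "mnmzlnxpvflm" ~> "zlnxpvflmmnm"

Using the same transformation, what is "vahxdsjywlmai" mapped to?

What's happening: move the first 3 characters to the end (rotate left by 3).
For "vahxdsjywlmai" the result is "xdsjywlmaivah".

xdsjywlmaivah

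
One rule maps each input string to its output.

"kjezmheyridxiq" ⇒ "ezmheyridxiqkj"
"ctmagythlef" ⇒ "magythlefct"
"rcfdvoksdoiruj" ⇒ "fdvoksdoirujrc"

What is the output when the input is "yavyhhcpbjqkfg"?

vyhhcpbjqkfgya

Looking at the pairs, the operation is to move the first 2 characters to the end (rotate left by 2).
On "yavyhhcpbjqkfg" that produces "vyhhcpbjqkfgya".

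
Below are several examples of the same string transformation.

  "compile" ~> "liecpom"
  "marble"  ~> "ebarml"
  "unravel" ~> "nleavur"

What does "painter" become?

nieatrp

The rule is to sort the characters into reverse alphabetical order, then move the first 3 characters to the end (rotate left by 3).
Working it through for "painter": intermediate "trpniea", final "nieatrp".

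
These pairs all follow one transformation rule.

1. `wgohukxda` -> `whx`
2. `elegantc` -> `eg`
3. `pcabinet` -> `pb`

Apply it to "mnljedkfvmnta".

mjkm

Looking at the pairs, the operation is to move the last 2 characters to the front (rotate right by 2), then keep one character in every 3, starting at position 3 (positions 3rd, 6th, 9th, ...).
On "mnljedkfvmnta": the first step gives "tamnljedkfvmn", and the second then gives "mjkm".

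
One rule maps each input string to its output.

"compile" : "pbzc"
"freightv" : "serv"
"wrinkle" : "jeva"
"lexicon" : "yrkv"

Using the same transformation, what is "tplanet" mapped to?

Looking at the pairs, the operation is to shift every letter 13 places forward in the alphabet (wrapping around) — i.e. ROT13, then keep only the first 4 characters.
Working it through for "tplanet": intermediate "gcynarg", final "gcyn".

gcyn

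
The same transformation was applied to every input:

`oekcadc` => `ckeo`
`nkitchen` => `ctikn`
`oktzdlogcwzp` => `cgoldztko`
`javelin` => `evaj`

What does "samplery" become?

The transformation: reverse the string, then delete the first 3 characters.
On "samplery": the first step gives "yrelpmas", and the second then gives "lpmas".

lpmas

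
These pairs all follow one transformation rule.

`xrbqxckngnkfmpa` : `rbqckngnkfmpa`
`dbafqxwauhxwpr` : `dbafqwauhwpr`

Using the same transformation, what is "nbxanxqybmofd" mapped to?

nbanqybmofd

Looking at the pairs, the operation is to remove every "x".
Doing the same to "nbxanxqybmofd": "nbanqybmofd".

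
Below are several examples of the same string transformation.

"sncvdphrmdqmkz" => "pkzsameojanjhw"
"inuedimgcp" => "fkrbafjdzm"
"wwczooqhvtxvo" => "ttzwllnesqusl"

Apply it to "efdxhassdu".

bcauexppar

The rule is to shift every letter 3 places backward in the alphabet (wrapping around).
On "efdxhassdu" that produces "bcauexppar".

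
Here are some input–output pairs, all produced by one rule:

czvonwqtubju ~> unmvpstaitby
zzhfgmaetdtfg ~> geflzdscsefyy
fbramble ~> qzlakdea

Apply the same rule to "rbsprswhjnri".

roqrvgimqhqa

Each output is the input with this applied: move the first 2 characters to the end (rotate left by 2), then shift every letter 1 place backward in the alphabet (wrapping around).
Working it through for "rbsprswhjnri": intermediate "sprswhjnrirb", final "roqrvgimqhqa".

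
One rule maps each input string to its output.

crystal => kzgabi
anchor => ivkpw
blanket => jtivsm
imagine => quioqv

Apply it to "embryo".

Rule — shift every letter 8 places forward in the alphabet (wrapping around), then delete the last character.
"embryo" → "mujzgw" → "mujzg".
(Check on "blanket": → "jtivsmb" → "jtivsm" ✓)

mujzg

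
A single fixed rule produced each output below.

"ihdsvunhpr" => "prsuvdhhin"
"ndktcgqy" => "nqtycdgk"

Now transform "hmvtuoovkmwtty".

ttuvvwyhkmmoot

Rule — sort the characters into alphabetical order, then swap the front and back halves of the string.
Starting from "hmvtuoovkmwtty": after the first operation, "hkmmootttuvvwy"; after the second, "ttuvvwyhkmmoot".
(Check on "ihdsvunhpr": → "dhhinprsuv" → "prsuvdhhin" ✓)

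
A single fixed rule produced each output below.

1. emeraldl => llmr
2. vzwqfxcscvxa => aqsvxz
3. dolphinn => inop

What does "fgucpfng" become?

cfgg

Each output is the input with this applied: keep every other character starting from the second (positions 2nd, 4th, 6th, ...), then sort the characters into alphabetical order.
"fgucpfng" → "gcfg" → "cfgg".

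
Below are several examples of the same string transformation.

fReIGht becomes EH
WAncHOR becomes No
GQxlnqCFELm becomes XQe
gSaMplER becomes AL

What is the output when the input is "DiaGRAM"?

Aa

In each case the input is transformed by: flip the case of every letter, then keep one character in every 3, starting at position 3 (positions 3rd, 6th, 9th, ...).
"DiaGRAM" → "dIAgram" → "Aa".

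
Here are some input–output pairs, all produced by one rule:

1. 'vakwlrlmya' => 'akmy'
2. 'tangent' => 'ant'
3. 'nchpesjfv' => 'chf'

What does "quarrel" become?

ual

What's happening: swap each adjacent pair of characters (1↔2, 3↔4, ...), then keep one character in every 3, starting at position 1 (positions 1st, 4th, 7th, ...).
Applying both steps to "quarrel": "uqraerl", then "ual".
(Check on "vakwlrlmya": → "avwkrlmlay" → "akmy" ✓)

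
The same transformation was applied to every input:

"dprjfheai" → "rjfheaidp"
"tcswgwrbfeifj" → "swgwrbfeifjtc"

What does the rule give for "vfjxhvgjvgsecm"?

jxhvgjvgsecmvf

Looking at the pairs, the operation is to move the first 2 characters to the end (rotate left by 2).
So "vfjxhvgjvgsecm" becomes "jxhvgjvgsecmvf".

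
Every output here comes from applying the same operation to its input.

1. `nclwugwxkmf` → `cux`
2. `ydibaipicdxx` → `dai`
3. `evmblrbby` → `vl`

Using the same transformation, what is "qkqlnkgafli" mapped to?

What's happening: delete the last 2 characters, then keep one character in every 3, starting at position 2 (positions 2nd, 5th, 8th, ...).
On "qkqlnkgafli": the first step gives "qkqlnkgaf", and the second then gives "kna".

kna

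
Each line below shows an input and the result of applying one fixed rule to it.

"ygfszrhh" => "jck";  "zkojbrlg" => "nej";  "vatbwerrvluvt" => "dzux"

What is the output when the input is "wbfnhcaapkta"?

Looking at the pairs, the operation is to keep one character in every 3, starting at position 2 (positions 2nd, 5th, 8th, ...), then shift every letter 3 places forward in the alphabet (wrapping around).
Starting from "wbfnhcaapkta": after the first operation, "bhat"; after the second, "ekdw".
(Check on "vatbwerrvluvt": → "awru" → "dzux" ✓)

ekdw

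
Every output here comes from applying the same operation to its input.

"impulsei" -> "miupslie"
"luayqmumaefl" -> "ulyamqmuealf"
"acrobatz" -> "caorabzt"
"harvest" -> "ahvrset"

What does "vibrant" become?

ivrbnat

Looking at the pairs, the operation is to swap each adjacent pair of characters (1↔2, 3↔4, ...).
For "vibrant" the result is "ivrbnat".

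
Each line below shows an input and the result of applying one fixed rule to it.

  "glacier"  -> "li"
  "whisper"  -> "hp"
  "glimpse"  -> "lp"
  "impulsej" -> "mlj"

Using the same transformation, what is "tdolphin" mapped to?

dpn

Each output is the input with this applied: keep one character in every 3, starting at position 2 (positions 2nd, 5th, 8th, ...).
On "tdolphin" that produces "dpn".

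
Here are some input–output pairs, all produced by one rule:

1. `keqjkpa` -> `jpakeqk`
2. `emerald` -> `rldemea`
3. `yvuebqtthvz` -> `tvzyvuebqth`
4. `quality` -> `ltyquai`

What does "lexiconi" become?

What's happening: move the last 3 characters to the front (rotate right by 3), then swap the first and last characters.
Starting from "lexiconi": after the first operation, "onilexic"; after the second, "cnilexio".
(Check on "yvuebqtthvz": → "hvzyvuebqtt" → "tvzyvuebqth" ✓)

cnilexio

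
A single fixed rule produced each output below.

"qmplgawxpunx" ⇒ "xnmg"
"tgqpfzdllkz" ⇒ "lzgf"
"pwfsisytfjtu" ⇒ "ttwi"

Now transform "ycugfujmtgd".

mdcf

What's happening: keep one character in every 3, starting at position 2 (positions 2nd, 5th, 8th, ...), then move the last 2 characters to the front (rotate right by 2).
On "ycugfujmtgd": the first step gives "cfmd", and the second then gives "mdcf".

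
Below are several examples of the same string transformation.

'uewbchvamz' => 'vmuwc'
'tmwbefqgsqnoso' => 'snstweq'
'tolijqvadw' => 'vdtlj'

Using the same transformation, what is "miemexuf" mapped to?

xfim

The rule is to swap the front and back halves of the string, then keep every other character starting from the second (positions 2nd, 4th, 6th, ...).
"miemexuf" → "xfim".
(Check on "uewbchvamz": → "hvamzuewbc" → "vmuwc" ✓)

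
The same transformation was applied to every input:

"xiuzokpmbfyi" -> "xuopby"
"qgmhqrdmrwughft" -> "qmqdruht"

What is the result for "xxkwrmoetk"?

Rule — keep every other character starting from the first (positions 1st, 3rd, 5th, ...).
Applying that to "xxkwrmoetk" gives "xkrot".

xkrot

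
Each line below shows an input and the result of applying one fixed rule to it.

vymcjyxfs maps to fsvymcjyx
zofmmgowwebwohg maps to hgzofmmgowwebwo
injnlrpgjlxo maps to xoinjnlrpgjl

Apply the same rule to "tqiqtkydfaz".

Looking at the pairs, the operation is to move the last 2 characters to the front (rotate right by 2).
Applying that to "tqiqtkydfaz" gives "aztqiqtkydf".

aztqiqtkydf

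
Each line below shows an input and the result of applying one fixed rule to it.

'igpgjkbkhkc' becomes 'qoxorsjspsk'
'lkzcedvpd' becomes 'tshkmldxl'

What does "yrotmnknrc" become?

gzwbuvsvzk

Looking at the pairs, the operation is to shift every letter 8 places forward in the alphabet (wrapping around).
Applying that to "yrotmnknrc" gives "gzwbuvsvzk".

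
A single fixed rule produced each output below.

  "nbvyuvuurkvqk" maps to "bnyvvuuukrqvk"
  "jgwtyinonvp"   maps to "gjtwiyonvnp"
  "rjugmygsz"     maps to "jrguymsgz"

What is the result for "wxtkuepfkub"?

What's happening: swap each adjacent pair of characters (1↔2, 3↔4, ...).
Doing the same to "wxtkuepfkub": "xwkteufpukb".

xwkteufpukb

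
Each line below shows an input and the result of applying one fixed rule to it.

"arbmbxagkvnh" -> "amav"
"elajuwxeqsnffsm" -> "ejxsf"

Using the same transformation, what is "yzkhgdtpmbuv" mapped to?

yhtb

What's happening: keep one character in every 3, starting at position 1 (positions 1st, 4th, 7th, ...).
Applying that to "yzkhgdtpmbuv" gives "yhtb".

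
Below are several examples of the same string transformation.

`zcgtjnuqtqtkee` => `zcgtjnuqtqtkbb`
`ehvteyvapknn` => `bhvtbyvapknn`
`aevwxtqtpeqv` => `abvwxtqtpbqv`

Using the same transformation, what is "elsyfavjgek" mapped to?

Looking at the pairs, the operation is to replace every "e" with "b".
Applying that to "elsyfavjgek" gives "blsyfavjgbk".

blsyfavjgbk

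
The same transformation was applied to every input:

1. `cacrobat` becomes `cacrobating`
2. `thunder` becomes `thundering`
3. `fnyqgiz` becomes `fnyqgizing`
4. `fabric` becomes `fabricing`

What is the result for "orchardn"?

The rule is to append "ing".
On "orchardn" that produces "orchardning".

orchardning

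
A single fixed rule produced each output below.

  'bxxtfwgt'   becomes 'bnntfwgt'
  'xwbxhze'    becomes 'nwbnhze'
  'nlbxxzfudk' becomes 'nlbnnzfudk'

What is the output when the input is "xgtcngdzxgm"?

In each case the input is transformed by: replace every "x" with "n".
"xgtcngdzxgm" → "ngtcngdzngm".

ngtcngdzngm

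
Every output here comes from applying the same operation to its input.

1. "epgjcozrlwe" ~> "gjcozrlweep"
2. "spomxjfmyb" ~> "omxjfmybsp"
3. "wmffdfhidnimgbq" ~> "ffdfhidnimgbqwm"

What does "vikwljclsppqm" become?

The rule is to move the first 2 characters to the end (rotate left by 2).
"vikwljclsppqm" → "kwljclsppqmvi".

kwljclsppqmvi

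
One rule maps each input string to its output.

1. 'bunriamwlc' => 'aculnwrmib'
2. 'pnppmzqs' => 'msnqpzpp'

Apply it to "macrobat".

The transformation: take characters alternately from the front and the back (1st, last, 2nd, 2nd-last, ...), then swap the first and last characters.
On "macrobat": the first step gives "mtaacbro", and the second then gives "otaacbrm".

otaacbrm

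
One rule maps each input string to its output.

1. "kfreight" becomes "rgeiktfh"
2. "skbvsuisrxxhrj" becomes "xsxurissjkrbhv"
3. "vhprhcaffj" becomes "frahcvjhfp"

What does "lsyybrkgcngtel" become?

gbnrckgllseyty

Looking at the pairs, the operation is to take characters alternately from the front and the back (1st, last, 2nd, 2nd-last, ...), then swap the front and back halves of the string.
"lsyybrkgcngtel" → "llseytygbnrckg" → "gbnrckgllseyty".
(Check on "kfreight": → "ktfhrgei" → "rgeiktfh" ✓)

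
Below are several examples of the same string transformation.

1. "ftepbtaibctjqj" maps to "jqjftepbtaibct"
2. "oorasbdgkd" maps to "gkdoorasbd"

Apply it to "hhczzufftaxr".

axrhhczzufft

Looking at the pairs, the operation is to move the last 3 characters to the front (rotate right by 3).
For "hhczzufftaxr" the result is "axrhhczzufft".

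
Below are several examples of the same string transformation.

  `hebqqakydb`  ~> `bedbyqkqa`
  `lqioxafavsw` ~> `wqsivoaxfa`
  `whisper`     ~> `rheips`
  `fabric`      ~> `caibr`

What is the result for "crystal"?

lrayts

What's happening: take characters alternately from the front and the back (1st, last, 2nd, 2nd-last, ...), then delete the first character.
Applying both steps to "crystal": "clrayts", then "lrayts".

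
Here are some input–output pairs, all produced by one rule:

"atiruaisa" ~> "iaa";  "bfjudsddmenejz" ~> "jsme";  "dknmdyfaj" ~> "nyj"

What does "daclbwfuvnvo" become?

In each case the input is transformed by: keep one character in every 3, starting at position 3 (positions 3rd, 6th, 9th, ...).
For "daclbwfuvnvo" the result is "cwvo".

cwvo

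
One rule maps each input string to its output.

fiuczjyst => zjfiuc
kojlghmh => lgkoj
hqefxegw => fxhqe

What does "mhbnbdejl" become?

The pattern: delete the last 3 characters, then move the last 2 characters to the front (rotate right by 2).
"mhbnbdejl" → "mhbnbd" → "bdmhbn".

bdmhbn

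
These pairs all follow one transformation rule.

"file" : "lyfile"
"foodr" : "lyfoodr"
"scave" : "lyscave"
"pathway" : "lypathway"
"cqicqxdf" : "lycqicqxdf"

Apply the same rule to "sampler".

Rule — prepend "ly".
"sampler" → "lysampler".

lysampler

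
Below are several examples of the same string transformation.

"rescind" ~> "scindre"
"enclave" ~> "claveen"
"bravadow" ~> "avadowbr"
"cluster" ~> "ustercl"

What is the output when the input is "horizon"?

rizonho

The transformation: move the first 2 characters to the end (rotate left by 2).
Doing the same to "horizon": "rizonho".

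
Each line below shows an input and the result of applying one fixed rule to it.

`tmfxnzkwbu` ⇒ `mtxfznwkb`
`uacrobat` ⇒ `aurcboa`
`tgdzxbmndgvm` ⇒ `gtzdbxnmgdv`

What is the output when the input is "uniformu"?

nufirom

Looking at the pairs, the operation is to delete the last character, then swap each adjacent pair of characters (1↔2, 3↔4, ...).
On "uniformu": the first step gives "uniform", and the second then gives "nufirom".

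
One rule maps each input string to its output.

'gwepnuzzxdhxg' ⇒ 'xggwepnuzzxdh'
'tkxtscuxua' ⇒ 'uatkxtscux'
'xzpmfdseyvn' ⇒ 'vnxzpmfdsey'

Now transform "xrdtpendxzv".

Looking at the pairs, the operation is to move the last 2 characters to the front (rotate right by 2).
For "xrdtpendxzv" the result is "zvxrdtpendx".

zvxrdtpendx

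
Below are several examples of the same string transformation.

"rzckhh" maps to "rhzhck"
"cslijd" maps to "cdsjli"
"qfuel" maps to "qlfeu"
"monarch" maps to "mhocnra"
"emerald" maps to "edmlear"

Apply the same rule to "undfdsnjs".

The rule is to take characters alternately from the front and the back (1st, last, 2nd, 2nd-last, ...).
So "undfdsnjs" becomes "usnjdnfsd".

usnjdnfsd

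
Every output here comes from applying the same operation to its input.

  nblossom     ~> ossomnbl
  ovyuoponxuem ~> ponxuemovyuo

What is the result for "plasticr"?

The pattern: move the last character to the front, then swap the front and back halves of the string.
Starting from "plasticr": after the first operation, "rplastic"; after the second, "sticrpla".

sticrpla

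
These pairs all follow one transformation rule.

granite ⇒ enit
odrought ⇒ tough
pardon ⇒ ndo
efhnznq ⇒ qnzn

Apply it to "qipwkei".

The rule is to delete the first 3 characters, then move the last character to the front.
"qipwkei" → "wkei" → "iwke".

iwke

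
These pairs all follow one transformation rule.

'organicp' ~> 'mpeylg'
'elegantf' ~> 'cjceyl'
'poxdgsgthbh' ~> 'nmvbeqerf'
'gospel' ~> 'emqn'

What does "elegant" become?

The pattern: delete the last 2 characters, then shift every letter 2 places backward in the alphabet (wrapping around).
For "elegant", step one produces "elega"; step two turns that into "cjcey".

cjcey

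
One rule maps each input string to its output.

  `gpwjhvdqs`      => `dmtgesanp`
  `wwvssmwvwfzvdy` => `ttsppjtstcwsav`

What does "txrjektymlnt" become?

Rule — shift every letter 3 places backward in the alphabet (wrapping around).
"txrjektymlnt" → "quogbhqvjikq".

quogbhqvjikq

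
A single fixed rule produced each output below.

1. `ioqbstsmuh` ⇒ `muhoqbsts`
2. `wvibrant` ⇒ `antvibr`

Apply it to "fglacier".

What's happening: delete the first character, then move the last 3 characters to the front (rotate right by 3).
For "fglacier", step one produces "glacier"; step two turns that into "ierglac".

ierglac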